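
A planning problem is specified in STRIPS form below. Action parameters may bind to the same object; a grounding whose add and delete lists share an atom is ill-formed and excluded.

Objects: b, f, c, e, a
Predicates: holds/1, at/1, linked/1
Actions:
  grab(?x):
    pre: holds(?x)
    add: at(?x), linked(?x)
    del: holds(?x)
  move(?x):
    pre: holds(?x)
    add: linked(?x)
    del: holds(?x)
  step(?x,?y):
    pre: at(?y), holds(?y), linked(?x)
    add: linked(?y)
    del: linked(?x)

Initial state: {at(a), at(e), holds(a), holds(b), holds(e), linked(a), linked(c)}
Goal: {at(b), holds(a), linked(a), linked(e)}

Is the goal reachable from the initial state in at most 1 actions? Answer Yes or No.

No

1. grab(b)  →  {at(a), at(b), at(e), holds(a), holds(e), linked(a), linked(b), linked(c)}
2. grab(e)  →  {at(a), at(b), at(e), holds(a), linked(a), linked(b), linked(c), linked(e)}
optimal plan length = 2; 2 > 1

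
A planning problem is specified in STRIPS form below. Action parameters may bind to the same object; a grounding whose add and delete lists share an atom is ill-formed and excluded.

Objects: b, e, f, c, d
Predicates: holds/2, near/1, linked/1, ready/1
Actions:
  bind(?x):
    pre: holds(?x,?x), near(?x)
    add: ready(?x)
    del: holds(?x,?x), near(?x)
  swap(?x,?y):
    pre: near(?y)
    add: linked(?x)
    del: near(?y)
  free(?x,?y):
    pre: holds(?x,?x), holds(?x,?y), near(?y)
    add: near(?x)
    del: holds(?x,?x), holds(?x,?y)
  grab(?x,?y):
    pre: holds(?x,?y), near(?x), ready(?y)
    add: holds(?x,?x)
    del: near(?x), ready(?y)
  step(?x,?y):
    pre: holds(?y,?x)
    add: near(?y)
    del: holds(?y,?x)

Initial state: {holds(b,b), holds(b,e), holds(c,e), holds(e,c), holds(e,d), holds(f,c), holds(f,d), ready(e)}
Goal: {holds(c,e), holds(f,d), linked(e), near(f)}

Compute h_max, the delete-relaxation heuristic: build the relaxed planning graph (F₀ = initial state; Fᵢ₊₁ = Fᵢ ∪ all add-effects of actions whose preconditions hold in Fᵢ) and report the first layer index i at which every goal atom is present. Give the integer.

F0 = init (8 atoms)
F1 = F0 ∪ {near(b), near(c), near(e), near(f)}  (12 atoms)
F2 = F1 ∪ {holds(c,c), linked(b), linked(c), linked(d), linked(e), linked(f), ready(b)}  (19 atoms)
goal ⊆ F2  ⇒  h_max = 2

2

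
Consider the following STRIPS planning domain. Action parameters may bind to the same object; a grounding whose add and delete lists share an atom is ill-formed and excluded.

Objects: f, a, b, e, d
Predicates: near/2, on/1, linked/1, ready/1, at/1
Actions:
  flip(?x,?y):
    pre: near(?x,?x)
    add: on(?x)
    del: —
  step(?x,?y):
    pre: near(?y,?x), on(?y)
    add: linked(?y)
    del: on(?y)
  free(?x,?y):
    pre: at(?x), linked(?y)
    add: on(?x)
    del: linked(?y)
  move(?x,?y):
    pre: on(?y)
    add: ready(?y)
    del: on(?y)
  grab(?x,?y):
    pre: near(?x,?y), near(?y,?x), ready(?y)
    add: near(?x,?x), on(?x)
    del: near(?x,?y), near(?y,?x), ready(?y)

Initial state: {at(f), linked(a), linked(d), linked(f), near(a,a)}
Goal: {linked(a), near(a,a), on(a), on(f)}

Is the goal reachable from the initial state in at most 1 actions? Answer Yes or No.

1. flip(a,f)  →  {at(f), linked(a), linked(d), linked(f), near(a,a), on(a)}
2. free(f,f)  →  {at(f), linked(a), linked(d), near(a,a), on(a), on(f)}
optimal plan length = 2; 2 > 1

No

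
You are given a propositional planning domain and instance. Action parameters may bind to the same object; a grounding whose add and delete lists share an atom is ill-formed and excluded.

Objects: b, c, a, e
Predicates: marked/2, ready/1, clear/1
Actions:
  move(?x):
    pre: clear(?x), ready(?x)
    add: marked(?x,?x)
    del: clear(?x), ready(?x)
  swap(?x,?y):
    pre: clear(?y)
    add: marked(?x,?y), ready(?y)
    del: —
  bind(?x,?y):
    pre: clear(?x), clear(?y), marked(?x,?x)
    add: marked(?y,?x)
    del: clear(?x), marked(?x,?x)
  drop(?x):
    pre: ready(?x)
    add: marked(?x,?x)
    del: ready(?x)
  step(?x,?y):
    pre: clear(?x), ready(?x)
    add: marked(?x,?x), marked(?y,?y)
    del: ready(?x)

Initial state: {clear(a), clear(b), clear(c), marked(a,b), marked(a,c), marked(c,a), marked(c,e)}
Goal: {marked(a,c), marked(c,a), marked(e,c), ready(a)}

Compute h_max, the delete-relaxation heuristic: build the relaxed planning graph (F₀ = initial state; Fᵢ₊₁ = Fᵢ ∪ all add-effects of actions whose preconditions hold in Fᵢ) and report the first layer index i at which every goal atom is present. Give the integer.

1

F0 = init (7 atoms)
F1 = F0 ∪ {marked(a,a), marked(b,a), marked(b,b), marked(b,c), marked(c,b), marked(c,c), marked(e,a), marked(e,b), marked(e,c), ready(a), ready(b), ready(c)}  (19 atoms)
goal ⊆ F1  ⇒  h_max = 1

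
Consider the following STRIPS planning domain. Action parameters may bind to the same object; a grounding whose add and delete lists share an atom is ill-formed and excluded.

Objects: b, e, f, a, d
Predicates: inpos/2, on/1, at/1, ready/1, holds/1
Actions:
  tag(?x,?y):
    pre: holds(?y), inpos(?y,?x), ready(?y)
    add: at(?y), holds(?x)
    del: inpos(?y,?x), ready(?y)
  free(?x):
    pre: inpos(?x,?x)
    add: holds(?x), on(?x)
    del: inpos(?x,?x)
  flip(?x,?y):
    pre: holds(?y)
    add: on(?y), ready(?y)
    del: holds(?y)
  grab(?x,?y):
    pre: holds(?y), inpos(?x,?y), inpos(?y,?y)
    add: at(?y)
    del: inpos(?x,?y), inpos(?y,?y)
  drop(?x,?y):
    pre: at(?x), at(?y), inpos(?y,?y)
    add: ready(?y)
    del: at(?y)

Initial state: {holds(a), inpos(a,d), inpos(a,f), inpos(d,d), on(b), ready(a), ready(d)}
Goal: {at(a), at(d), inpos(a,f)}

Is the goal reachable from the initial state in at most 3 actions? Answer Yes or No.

1. tag(d,a)  →  {at(a), holds(a), holds(d), inpos(a,f), inpos(d,d), on(b), ready(d)}
2. tag(d,d)  →  {at(a), at(d), holds(a), holds(d), inpos(a,f), on(b)}
optimal plan length = 2; 2 ≤ 3

Yes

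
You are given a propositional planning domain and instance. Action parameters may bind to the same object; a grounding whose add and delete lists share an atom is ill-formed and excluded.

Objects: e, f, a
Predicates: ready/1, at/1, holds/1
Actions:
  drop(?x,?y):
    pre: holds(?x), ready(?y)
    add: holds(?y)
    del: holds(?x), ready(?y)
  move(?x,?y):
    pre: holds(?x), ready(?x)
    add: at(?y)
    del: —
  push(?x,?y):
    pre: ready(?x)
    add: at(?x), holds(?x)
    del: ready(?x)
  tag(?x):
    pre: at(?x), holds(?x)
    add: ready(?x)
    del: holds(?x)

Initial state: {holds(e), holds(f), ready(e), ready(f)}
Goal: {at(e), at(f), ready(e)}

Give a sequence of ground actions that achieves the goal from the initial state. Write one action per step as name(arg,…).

1. move(e,e)  →  {at(e), holds(e), holds(f), ready(e), ready(f)}
2. move(e,f)  →  {at(e), at(f), holds(e), holds(f), ready(e), ready(f)}

move(e,e); move(e,f)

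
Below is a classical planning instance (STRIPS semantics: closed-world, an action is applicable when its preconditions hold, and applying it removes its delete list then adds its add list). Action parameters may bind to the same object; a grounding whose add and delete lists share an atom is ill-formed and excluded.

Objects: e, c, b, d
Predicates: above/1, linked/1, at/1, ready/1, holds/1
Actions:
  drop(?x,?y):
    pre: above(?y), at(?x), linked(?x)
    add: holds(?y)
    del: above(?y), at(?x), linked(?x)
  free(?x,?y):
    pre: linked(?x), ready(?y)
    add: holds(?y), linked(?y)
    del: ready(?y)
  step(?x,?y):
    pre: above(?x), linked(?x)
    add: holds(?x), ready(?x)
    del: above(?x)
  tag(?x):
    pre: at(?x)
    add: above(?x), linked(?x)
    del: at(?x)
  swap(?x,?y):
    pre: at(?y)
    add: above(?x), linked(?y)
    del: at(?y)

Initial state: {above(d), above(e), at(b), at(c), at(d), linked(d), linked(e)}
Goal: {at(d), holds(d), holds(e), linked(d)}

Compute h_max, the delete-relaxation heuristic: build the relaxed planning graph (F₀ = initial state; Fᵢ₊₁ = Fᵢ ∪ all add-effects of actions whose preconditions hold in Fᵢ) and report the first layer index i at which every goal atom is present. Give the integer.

F0 = init (7 atoms)
F1 = F0 ∪ {above(b), above(c), holds(d), holds(e), linked(b), linked(c), ready(d), ready(e)}  (15 atoms)
goal ⊆ F1  ⇒  h_max = 1

1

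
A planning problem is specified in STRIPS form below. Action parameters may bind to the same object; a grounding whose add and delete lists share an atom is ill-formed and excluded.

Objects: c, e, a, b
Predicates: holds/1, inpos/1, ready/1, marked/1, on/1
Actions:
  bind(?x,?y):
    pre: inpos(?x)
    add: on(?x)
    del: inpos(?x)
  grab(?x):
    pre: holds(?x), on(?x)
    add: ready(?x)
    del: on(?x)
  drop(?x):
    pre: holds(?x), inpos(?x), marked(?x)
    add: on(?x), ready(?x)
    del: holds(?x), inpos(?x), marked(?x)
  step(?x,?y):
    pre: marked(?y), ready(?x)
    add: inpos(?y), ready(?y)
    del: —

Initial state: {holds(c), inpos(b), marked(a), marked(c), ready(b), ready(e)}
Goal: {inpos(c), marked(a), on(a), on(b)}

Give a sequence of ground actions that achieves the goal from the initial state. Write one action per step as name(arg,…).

1. bind(b,c)  →  {holds(c), marked(a), marked(c), on(b), ready(b), ready(e)}
2. step(e,c)  →  {holds(c), inpos(c), marked(a), marked(c), on(b), ready(b), ready(c), ready(e)}
3. step(c,a)  →  {holds(c), inpos(a), inpos(c), marked(a), marked(c), on(b), ready(a), ready(b), ready(c), ready(e)}
4. bind(a,c)  →  {holds(c), inpos(c), marked(a), marked(c), on(a), on(b), ready(a), ready(b), ready(c), ready(e)}

bind(b,c); step(e,c); step(c,a); bind(a,c)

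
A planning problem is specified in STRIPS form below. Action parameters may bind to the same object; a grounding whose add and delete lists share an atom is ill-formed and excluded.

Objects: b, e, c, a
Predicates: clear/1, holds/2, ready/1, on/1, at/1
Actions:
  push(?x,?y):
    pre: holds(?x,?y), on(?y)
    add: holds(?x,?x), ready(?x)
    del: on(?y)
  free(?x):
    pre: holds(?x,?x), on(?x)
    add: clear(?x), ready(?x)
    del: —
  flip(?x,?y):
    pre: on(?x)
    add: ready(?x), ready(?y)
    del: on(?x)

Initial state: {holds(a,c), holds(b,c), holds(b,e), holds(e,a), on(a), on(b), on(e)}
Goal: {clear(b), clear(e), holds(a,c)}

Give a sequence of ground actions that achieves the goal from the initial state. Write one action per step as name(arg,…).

push(e,a); free(e); push(b,e); free(b)

1. push(e,a)  →  {holds(a,c), holds(b,c), holds(b,e), holds(e,a), holds(e,e), on(b), on(e), ready(e)}
2. free(e)  →  {clear(e), holds(a,c), holds(b,c), holds(b,e), holds(e,a), holds(e,e), on(b), on(e), ready(e)}
3. push(b,e)  →  {clear(e), holds(a,c), holds(b,b), holds(b,c), holds(b,e), holds(e,a), holds(e,e), on(b), ready(b), ready(e)}
4. free(b)  →  {clear(b), clear(e), holds(a,c), holds(b,b), holds(b,c), holds(b,e), holds(e,a), holds(e,e), on(b), ready(b), ready(e)}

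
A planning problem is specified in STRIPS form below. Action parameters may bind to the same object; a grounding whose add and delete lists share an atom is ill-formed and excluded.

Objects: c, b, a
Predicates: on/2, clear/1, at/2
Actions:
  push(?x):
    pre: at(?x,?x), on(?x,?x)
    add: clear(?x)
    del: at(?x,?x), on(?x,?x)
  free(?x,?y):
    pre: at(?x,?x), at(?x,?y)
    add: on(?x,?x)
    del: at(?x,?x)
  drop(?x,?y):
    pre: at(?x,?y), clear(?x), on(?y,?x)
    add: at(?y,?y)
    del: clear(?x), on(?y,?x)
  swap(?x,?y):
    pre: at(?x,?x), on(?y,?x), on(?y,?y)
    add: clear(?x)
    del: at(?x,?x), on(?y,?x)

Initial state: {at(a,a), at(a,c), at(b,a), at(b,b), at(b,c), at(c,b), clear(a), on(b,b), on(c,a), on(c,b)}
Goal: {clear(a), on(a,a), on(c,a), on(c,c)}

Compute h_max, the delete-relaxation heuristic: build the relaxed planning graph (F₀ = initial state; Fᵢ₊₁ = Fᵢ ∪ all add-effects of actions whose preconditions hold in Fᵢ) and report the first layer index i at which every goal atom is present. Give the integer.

2

F0 = init (10 atoms)
F1 = F0 ∪ {at(c,c), clear(b), on(a,a)}  (13 atoms)
F2 = F1 ∪ {on(c,c)}  (14 atoms)
goal ⊆ F2  ⇒  h_max = 2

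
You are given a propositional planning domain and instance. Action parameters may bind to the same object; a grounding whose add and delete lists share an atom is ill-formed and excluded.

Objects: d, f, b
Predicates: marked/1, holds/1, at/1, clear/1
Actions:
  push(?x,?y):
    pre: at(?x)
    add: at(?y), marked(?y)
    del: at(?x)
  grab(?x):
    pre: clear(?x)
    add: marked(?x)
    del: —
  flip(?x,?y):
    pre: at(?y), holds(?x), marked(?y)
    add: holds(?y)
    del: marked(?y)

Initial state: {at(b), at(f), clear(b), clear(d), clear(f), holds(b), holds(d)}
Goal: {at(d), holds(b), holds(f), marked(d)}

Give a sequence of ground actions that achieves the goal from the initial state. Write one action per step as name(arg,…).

1. push(f,d)  →  {at(b), at(d), clear(b), clear(d), clear(f), holds(b), holds(d), marked(d)}
2. push(b,f)  →  {at(d), at(f), clear(b), clear(d), clear(f), holds(b), holds(d), marked(d), marked(f)}
3. flip(d,f)  →  {at(d), at(f), clear(b), clear(d), clear(f), holds(b), holds(d), holds(f), marked(d)}

push(f,d); push(b,f); flip(d,f)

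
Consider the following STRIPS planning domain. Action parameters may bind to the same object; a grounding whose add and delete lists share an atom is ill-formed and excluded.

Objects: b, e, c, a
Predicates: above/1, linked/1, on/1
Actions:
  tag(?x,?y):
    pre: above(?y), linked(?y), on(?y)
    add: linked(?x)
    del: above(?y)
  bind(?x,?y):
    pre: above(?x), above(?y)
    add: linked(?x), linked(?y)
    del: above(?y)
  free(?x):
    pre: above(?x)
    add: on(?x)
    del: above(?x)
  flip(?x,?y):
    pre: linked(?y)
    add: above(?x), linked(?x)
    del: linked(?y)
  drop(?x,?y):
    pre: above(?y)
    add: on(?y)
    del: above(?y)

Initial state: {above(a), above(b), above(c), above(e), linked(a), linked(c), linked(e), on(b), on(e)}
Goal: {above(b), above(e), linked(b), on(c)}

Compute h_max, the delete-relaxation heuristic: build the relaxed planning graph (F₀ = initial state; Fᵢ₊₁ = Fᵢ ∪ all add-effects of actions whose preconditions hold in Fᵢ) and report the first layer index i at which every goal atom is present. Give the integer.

F0 = init (9 atoms)
F1 = F0 ∪ {linked(b), on(a), on(c)}  (12 atoms)
goal ⊆ F1  ⇒  h_max = 1

1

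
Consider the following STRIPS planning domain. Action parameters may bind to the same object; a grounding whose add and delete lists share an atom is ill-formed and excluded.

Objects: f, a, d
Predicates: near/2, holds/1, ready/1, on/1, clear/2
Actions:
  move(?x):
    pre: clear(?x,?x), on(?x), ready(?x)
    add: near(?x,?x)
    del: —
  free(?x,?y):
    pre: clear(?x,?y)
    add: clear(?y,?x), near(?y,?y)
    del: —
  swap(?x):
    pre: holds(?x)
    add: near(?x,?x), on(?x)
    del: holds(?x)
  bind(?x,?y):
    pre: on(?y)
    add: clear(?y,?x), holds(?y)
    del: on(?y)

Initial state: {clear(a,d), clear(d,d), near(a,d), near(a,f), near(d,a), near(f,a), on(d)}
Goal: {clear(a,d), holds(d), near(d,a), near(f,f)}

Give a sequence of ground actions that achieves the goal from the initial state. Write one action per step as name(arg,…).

1. bind(f,d)  →  {clear(a,d), clear(d,d), clear(d,f), holds(d), near(a,d), near(a,f), near(d,a), near(f,a)}
2. free(d,f)  →  {clear(a,d), clear(d,d), clear(d,f), clear(f,d), holds(d), near(a,d), near(a,f), near(d,a), near(f,a), near(f,f)}

bind(f,d); free(d,f)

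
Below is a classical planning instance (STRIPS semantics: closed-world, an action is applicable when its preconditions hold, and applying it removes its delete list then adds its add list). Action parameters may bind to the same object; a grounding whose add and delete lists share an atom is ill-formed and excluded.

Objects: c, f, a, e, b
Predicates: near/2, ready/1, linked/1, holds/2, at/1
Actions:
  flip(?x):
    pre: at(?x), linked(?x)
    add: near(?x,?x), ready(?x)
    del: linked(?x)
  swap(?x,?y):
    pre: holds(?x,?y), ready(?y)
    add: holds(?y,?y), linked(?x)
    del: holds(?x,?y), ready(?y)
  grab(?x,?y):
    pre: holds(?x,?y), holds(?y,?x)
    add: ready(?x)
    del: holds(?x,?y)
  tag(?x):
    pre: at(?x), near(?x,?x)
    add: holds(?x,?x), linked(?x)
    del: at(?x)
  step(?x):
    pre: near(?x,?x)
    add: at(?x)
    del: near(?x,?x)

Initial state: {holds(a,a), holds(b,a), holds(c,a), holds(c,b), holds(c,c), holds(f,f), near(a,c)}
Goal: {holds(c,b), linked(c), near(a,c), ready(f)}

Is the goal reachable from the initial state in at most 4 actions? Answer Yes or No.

1. grab(f,f)  →  {holds(a,a), holds(b,a), holds(c,a), holds(c,b), holds(c,c), near(a,c), ready(f)}
2. grab(a,a)  →  {holds(b,a), holds(c,a), holds(c,b), holds(c,c), near(a,c), ready(a), ready(f)}
3. swap(c,a)  →  {holds(a,a), holds(b,a), holds(c,b), holds(c,c), linked(c), near(a,c), ready(f)}
optimal plan length = 3; 3 ≤ 4

Yes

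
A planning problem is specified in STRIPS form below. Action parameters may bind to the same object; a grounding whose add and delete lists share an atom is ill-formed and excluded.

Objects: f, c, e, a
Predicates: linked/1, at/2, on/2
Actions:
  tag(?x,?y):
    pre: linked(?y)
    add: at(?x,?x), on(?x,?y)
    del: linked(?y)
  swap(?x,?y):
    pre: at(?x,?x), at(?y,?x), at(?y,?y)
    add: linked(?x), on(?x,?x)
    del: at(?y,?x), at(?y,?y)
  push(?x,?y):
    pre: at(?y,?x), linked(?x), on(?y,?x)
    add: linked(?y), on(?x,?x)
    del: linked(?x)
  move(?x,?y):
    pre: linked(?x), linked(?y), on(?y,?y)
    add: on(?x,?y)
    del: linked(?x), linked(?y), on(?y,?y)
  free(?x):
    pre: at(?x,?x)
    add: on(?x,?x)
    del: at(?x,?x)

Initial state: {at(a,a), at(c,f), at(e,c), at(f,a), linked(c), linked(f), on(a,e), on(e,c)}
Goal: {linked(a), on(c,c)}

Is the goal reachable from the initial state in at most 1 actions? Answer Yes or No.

No

1. tag(c,c)  →  {at(a,a), at(c,c), at(c,f), at(e,c), at(f,a), linked(f), on(a,e), on(c,c), on(e,c)}
2. swap(a,a)  →  {at(c,c), at(c,f), at(e,c), at(f,a), linked(a), linked(f), on(a,a), on(a,e), on(c,c), on(e,c)}
optimal plan length = 2; 2 > 1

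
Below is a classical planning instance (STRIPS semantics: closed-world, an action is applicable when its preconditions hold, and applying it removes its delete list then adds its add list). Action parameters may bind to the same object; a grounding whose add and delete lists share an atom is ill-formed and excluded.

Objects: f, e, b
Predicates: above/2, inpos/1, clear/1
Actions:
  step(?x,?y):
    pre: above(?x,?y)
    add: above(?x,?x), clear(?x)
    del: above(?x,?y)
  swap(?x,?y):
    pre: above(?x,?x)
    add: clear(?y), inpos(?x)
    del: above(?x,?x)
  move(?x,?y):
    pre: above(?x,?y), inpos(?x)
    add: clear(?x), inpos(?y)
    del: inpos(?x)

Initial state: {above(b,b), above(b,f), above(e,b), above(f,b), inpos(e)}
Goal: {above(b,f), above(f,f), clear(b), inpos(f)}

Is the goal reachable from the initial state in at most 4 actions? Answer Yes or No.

Yes

1. step(f,b)  →  {above(b,b), above(b,f), above(e,b), above(f,f), clear(f), inpos(e)}
2. swap(b,f)  →  {above(b,f), above(e,b), above(f,f), clear(f), inpos(b), inpos(e)}
3. move(b,f)  →  {above(b,f), above(e,b), above(f,f), clear(b), clear(f), inpos(e), inpos(f)}
optimal plan length = 3; 3 ≤ 4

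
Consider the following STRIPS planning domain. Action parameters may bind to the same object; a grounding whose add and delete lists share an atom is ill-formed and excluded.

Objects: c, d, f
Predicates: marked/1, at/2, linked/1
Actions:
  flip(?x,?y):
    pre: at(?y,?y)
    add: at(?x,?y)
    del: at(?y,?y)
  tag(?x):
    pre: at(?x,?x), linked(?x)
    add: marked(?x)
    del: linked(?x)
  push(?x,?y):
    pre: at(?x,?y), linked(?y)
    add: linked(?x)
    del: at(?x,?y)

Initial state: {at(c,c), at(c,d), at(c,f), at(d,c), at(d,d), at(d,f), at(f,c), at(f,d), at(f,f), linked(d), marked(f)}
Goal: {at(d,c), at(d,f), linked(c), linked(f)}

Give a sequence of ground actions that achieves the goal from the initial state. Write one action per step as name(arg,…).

push(c,d); push(f,c)

1. push(c,d)  →  {at(c,c), at(c,f), at(d,c), at(d,d), at(d,f), at(f,c), at(f,d), at(f,f), linked(c), linked(d), marked(f)}
2. push(f,c)  →  {at(c,c), at(c,f), at(d,c), at(d,d), at(d,f), at(f,d), at(f,f), linked(c), linked(d), linked(f), marked(f)}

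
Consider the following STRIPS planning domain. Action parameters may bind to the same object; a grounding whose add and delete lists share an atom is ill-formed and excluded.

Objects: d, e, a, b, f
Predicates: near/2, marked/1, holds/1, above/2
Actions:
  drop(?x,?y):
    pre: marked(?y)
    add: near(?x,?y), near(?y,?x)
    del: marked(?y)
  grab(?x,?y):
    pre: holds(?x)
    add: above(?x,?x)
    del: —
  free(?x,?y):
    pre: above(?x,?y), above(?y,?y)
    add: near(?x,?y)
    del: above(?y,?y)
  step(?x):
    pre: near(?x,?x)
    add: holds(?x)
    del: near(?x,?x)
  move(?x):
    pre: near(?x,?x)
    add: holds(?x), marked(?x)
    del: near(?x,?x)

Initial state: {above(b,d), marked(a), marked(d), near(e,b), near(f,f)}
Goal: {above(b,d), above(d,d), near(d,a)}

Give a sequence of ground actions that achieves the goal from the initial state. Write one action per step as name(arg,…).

drop(d,d); drop(d,a); step(d); grab(d,d)

1. drop(d,d)  →  {above(b,d), marked(a), near(d,d), near(e,b), near(f,f)}
2. drop(d,a)  →  {above(b,d), near(a,d), near(d,a), near(d,d), near(e,b), near(f,f)}
3. step(d)  →  {above(b,d), holds(d), near(a,d), near(d,a), near(e,b), near(f,f)}
4. grab(d,d)  →  {above(b,d), above(d,d), holds(d), near(a,d), near(d,a), near(e,b), near(f,f)}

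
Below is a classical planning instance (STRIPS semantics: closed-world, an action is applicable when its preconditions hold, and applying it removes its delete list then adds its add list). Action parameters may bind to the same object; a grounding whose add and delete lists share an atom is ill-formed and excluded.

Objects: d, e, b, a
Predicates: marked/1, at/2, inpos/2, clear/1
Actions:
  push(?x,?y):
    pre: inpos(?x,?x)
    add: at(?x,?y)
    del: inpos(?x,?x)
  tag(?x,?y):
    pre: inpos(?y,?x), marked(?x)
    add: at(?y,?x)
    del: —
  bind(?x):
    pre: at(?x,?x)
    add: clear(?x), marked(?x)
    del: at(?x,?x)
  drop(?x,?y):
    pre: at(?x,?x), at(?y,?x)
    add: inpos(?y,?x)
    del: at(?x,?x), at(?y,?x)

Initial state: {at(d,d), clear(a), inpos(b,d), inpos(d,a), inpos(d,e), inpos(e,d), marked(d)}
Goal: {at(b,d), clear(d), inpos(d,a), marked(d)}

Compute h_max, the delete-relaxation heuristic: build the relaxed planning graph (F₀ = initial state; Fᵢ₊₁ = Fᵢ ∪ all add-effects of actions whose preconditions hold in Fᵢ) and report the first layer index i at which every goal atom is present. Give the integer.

F0 = init (7 atoms)
F1 = F0 ∪ {at(b,d), at(e,d), clear(d), inpos(d,d)}  (11 atoms)
goal ⊆ F1  ⇒  h_max = 1

1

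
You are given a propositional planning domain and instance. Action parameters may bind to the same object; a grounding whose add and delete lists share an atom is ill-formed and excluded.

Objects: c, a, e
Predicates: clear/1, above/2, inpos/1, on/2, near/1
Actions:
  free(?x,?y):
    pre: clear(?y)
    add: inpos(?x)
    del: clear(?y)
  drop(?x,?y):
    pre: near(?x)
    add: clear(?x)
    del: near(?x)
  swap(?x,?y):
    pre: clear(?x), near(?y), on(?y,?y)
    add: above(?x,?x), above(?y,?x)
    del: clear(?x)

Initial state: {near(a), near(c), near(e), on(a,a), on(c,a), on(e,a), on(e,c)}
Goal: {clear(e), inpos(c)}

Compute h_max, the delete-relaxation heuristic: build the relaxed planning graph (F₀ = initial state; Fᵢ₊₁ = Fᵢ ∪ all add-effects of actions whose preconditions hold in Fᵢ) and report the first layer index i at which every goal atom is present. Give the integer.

2

F0 = init (7 atoms)
F1 = F0 ∪ {clear(a), clear(c), clear(e)}  (10 atoms)
F2 = F1 ∪ {above(a,a), above(a,c), above(a,e), above(c,c), above(e,e), inpos(a), inpos(c), inpos(e)}  (18 atoms)
goal ⊆ F2  ⇒  h_max = 2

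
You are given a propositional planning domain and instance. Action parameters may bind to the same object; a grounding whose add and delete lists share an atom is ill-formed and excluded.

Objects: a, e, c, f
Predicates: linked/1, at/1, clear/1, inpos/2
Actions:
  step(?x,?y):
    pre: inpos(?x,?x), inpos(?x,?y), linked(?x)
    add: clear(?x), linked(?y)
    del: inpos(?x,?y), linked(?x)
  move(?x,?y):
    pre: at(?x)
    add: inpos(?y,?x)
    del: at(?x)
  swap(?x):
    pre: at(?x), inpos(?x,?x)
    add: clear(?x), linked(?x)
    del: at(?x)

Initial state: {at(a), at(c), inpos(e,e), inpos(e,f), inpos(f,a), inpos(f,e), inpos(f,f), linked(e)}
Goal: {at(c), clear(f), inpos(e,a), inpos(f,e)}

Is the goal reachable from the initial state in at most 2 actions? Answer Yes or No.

No

1. step(e,f)  →  {at(a), at(c), clear(e), inpos(e,e), inpos(f,a), inpos(f,e), inpos(f,f), linked(f)}
2. step(f,a)  →  {at(a), at(c), clear(e), clear(f), inpos(e,e), inpos(f,e), inpos(f,f), linked(a)}
3. move(a,e)  →  {at(c), clear(e), clear(f), inpos(e,a), inpos(e,e), inpos(f,e), inpos(f,f), linked(a)}
optimal plan length = 3; 3 > 2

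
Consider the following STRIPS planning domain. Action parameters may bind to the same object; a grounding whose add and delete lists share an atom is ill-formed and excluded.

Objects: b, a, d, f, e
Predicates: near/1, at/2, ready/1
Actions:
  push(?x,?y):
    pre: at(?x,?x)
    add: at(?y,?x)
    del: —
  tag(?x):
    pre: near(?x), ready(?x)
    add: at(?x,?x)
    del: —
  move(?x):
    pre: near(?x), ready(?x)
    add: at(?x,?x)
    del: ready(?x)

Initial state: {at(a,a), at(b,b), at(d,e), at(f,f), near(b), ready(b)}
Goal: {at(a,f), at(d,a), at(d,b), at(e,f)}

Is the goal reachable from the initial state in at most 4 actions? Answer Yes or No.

Yes

1. push(b,d)  →  {at(a,a), at(b,b), at(d,b), at(d,e), at(f,f), near(b), ready(b)}
2. push(a,d)  →  {at(a,a), at(b,b), at(d,a), at(d,b), at(d,e), at(f,f), near(b), ready(b)}
3. push(f,a)  →  {at(a,a), at(a,f), at(b,b), at(d,a), at(d,b), at(d,e), at(f,f), near(b), ready(b)}
4. push(f,e)  →  {at(a,a), at(a,f), at(b,b), at(d,a), at(d,b), at(d,e), at(e,f), at(f,f), near(b), ready(b)}
optimal plan length = 4; 4 ≤ 4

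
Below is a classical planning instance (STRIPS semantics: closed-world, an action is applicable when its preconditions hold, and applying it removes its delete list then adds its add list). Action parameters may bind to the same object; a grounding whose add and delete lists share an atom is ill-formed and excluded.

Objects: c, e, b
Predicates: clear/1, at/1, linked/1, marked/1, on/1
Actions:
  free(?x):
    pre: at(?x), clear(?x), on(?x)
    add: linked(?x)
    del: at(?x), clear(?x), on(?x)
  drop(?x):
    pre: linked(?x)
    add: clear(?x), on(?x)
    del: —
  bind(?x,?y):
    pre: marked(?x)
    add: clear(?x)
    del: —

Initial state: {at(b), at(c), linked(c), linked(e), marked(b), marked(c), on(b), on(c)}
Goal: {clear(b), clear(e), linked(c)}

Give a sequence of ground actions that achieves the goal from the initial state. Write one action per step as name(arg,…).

1. drop(e)  →  {at(b), at(c), clear(e), linked(c), linked(e), marked(b), marked(c), on(b), on(c), on(e)}
2. bind(b,c)  →  {at(b), at(c), clear(b), clear(e), linked(c), linked(e), marked(b), marked(c), on(b), on(c), on(e)}

drop(e); bind(b,c)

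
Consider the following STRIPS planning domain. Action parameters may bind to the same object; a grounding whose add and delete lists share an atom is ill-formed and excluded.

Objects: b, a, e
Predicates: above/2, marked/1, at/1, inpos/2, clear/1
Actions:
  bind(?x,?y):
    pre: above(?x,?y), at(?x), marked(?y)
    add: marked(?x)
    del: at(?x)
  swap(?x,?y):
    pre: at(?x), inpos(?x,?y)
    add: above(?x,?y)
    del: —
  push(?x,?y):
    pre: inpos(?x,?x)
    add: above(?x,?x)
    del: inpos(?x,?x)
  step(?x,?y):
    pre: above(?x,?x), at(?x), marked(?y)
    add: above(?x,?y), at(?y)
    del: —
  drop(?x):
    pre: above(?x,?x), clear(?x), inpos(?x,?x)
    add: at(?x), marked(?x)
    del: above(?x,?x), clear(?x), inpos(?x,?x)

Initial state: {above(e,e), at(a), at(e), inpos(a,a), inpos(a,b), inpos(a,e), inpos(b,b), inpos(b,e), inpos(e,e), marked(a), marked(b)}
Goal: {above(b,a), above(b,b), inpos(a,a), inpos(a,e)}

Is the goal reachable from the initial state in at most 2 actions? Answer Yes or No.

No

1. push(b,b)  →  {above(b,b), above(e,e), at(a), at(e), inpos(a,a), inpos(a,b), inpos(a,e), inpos(b,e), inpos(e,e), marked(a), marked(b)}
2. step(e,b)  →  {above(b,b), above(e,b), above(e,e), at(a), at(b), at(e), inpos(a,a), inpos(a,b), inpos(a,e), inpos(b,e), inpos(e,e), marked(a), marked(b)}
3. step(b,a)  →  {above(b,a), above(b,b), above(e,b), above(e,e), at(a), at(b), at(e), inpos(a,a), inpos(a,b), inpos(a,e), inpos(b,e), inpos(e,e), marked(a), marked(b)}
optimal plan length = 3; 3 > 2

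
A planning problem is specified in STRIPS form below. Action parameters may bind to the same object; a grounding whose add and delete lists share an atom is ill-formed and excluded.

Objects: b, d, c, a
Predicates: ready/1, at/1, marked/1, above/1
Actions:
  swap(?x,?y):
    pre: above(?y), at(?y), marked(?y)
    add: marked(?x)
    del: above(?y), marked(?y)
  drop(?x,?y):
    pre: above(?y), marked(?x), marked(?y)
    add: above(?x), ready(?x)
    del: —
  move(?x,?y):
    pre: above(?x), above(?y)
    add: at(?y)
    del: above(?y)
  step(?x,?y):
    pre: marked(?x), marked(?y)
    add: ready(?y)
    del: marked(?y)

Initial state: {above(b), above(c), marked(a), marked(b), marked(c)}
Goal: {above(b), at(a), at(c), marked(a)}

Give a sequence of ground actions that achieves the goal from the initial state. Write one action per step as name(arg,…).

1. drop(a,b)  →  {above(a), above(b), above(c), marked(a), marked(b), marked(c), ready(a)}
2. move(b,c)  →  {above(a), above(b), at(c), marked(a), marked(b), marked(c), ready(a)}
3. move(b,a)  →  {above(b), at(a), at(c), marked(a), marked(b), marked(c), ready(a)}

drop(a,b); move(b,c); move(b,a)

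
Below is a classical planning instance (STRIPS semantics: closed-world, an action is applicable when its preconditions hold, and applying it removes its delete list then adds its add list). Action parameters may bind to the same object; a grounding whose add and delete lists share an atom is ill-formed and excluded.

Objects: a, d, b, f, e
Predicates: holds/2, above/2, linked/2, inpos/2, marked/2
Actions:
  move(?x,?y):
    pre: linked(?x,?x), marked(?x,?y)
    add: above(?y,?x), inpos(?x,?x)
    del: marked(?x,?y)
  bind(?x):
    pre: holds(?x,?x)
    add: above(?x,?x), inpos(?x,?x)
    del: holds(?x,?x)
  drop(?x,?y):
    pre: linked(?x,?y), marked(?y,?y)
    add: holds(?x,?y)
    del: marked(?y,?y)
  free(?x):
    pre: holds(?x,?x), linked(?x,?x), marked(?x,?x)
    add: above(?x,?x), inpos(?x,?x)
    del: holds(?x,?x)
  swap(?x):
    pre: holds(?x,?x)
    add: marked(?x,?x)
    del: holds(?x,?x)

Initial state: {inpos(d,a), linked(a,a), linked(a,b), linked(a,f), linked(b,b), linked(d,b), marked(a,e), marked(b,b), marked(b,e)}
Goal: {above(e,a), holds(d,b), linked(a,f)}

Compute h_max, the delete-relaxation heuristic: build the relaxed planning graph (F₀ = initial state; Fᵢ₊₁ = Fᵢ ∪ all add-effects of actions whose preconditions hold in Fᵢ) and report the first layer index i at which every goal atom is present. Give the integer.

F0 = init (9 atoms)
F1 = F0 ∪ {above(b,b), above(e,a), above(e,b), holds(a,b), holds(b,b), holds(d,b), inpos(a,a), inpos(b,b)}  (17 atoms)
goal ⊆ F1  ⇒  h_max = 1

1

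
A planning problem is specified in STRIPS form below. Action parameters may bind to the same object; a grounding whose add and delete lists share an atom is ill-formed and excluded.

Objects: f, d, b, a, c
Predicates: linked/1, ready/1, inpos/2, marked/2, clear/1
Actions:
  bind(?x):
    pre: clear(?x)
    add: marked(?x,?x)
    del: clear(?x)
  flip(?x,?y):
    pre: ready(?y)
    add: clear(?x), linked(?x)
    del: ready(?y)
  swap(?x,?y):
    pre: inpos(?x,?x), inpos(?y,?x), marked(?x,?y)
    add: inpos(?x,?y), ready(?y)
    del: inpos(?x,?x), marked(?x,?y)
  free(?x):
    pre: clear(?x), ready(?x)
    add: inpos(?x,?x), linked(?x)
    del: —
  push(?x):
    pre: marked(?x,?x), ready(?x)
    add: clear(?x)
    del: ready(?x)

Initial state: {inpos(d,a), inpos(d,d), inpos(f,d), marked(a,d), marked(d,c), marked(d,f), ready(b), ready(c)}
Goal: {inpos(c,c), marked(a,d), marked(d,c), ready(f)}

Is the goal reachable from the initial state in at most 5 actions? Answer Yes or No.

1. flip(c,b)  →  {clear(c), inpos(d,a), inpos(d,d), inpos(f,d), linked(c), marked(a,d), marked(d,c), marked(d,f), ready(c)}
2. swap(d,f)  →  {clear(c), inpos(d,a), inpos(d,f), inpos(f,d), linked(c), marked(a,d), marked(d,c), ready(c), ready(f)}
3. free(c)  →  {clear(c), inpos(c,c), inpos(d,a), inpos(d,f), inpos(f,d), linked(c), marked(a,d), marked(d,c), ready(c), ready(f)}
optimal plan length = 3; 3 ≤ 5

Yes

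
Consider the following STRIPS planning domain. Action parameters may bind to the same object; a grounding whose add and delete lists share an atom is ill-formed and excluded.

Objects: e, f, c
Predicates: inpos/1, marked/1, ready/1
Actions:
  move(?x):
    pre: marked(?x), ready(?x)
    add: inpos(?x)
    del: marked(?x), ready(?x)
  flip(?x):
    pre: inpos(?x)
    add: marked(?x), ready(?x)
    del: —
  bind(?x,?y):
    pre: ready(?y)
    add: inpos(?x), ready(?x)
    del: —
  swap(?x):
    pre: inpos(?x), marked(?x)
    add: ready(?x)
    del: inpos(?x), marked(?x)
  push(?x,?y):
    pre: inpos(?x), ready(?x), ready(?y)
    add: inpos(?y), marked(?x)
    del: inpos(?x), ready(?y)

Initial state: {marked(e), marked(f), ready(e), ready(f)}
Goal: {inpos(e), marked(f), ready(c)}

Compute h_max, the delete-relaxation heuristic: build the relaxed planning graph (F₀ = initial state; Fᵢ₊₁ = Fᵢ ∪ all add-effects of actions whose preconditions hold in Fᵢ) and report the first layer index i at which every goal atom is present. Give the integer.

1

F0 = init (4 atoms)
F1 = F0 ∪ {inpos(c), inpos(e), inpos(f), ready(c)}  (8 atoms)
goal ⊆ F1  ⇒  h_max = 1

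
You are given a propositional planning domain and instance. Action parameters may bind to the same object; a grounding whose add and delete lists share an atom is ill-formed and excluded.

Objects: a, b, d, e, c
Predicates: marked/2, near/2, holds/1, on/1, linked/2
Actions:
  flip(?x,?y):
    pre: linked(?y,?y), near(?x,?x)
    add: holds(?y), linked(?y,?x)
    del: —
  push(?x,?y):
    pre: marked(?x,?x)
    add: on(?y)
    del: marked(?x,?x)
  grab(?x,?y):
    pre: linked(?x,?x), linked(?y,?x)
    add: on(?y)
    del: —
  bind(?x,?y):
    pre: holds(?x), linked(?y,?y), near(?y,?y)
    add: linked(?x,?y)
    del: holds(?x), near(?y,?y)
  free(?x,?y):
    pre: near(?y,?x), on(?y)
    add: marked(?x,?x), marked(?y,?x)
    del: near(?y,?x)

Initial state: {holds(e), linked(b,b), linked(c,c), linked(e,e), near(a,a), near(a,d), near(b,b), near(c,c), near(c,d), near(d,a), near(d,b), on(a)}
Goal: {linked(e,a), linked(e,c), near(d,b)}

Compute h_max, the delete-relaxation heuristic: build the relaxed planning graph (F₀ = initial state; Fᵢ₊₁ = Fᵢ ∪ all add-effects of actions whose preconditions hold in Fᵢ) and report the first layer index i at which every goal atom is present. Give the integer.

1

F0 = init (12 atoms)
F1 = F0 ∪ {holds(b), holds(c), linked(b,a), linked(b,c), linked(c,a), linked(c,b), linked(e,a), linked(e,b), linked(e,c), marked(a,a), marked(a,d), marked(d,d), on(b), on(c), on(e)}  (27 atoms)
goal ⊆ F1  ⇒  h_max = 1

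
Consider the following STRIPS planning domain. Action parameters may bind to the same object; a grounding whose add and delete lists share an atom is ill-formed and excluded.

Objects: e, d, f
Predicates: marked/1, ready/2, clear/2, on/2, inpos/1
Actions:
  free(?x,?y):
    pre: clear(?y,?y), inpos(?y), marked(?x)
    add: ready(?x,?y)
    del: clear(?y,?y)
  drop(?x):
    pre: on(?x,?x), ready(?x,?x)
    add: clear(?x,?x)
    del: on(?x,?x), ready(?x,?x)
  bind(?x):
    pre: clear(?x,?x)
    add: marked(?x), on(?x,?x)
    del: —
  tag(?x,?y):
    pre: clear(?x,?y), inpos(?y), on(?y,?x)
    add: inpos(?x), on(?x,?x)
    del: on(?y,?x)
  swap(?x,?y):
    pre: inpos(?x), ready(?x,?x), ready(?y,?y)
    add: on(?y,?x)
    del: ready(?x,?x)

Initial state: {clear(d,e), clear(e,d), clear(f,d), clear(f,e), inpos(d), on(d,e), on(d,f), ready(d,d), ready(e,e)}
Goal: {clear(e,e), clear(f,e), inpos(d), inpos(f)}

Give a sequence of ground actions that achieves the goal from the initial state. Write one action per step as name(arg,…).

1. tag(e,d)  →  {clear(d,e), clear(e,d), clear(f,d), clear(f,e), inpos(d), inpos(e), on(d,f), on(e,e), ready(d,d), ready(e,e)}
2. drop(e)  →  {clear(d,e), clear(e,d), clear(e,e), clear(f,d), clear(f,e), inpos(d), inpos(e), on(d,f), ready(d,d)}
3. tag(f,d)  →  {clear(d,e), clear(e,d), clear(e,e), clear(f,d), clear(f,e), inpos(d), inpos(e), inpos(f), on(f,f), ready(d,d)}

tag(e,d); drop(e); tag(f,d)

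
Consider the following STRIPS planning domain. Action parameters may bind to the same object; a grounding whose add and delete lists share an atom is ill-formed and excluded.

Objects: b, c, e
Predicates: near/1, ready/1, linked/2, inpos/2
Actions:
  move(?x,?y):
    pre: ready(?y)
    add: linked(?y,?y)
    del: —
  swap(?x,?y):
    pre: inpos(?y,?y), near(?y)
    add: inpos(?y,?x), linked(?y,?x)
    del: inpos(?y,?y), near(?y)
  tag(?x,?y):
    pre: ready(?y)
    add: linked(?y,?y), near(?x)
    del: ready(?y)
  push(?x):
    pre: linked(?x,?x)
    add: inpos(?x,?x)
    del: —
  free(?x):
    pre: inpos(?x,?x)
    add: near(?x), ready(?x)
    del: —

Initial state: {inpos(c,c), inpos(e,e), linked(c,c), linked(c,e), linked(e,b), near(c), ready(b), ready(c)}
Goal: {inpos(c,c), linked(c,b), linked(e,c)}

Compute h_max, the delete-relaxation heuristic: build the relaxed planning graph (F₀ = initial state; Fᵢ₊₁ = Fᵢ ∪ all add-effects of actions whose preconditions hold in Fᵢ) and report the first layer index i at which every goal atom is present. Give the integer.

2

F0 = init (8 atoms)
F1 = F0 ∪ {inpos(c,b), inpos(c,e), linked(b,b), linked(c,b), near(b), near(e), ready(e)}  (15 atoms)
F2 = F1 ∪ {inpos(b,b), inpos(e,b), inpos(e,c), linked(e,c), linked(e,e)}  (20 atoms)
goal ⊆ F2  ⇒  h_max = 2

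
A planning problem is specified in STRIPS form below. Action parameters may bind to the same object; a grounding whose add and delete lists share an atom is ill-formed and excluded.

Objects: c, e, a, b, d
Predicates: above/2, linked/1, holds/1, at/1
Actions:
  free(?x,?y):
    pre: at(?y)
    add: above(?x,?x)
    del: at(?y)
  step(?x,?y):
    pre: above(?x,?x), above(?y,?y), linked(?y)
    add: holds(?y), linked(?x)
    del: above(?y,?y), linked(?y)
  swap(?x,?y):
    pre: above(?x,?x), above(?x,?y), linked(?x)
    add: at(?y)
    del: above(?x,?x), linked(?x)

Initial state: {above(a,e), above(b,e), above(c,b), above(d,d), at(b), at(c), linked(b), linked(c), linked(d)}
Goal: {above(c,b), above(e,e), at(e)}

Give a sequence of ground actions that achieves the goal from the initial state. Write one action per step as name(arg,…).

free(e,c); free(b,b); swap(b,e)

1. free(e,c)  →  {above(a,e), above(b,e), above(c,b), above(d,d), above(e,e), at(b), linked(b), linked(c), linked(d)}
2. free(b,b)  →  {above(a,e), above(b,b), above(b,e), above(c,b), above(d,d), above(e,e), linked(b), linked(c), linked(d)}
3. swap(b,e)  →  {above(a,e), above(b,e), above(c,b), above(d,d), above(e,e), at(e), linked(c), linked(d)}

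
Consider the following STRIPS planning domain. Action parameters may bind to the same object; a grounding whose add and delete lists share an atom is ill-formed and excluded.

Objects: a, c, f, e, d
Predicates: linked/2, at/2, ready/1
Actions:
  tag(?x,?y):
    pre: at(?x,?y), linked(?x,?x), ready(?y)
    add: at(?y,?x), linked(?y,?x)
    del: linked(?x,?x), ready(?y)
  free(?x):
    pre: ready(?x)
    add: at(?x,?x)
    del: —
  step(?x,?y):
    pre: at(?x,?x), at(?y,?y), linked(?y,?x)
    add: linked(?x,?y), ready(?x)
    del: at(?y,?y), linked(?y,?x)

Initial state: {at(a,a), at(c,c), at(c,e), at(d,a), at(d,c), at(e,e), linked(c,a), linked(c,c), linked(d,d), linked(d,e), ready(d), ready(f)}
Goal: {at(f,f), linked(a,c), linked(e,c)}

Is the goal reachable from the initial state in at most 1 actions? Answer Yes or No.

No

1. free(f)  →  {at(a,a), at(c,c), at(c,e), at(d,a), at(d,c), at(e,e), at(f,f), linked(c,a), linked(c,c), linked(d,d), linked(d,e), ready(d), ready(f)}
2. free(d)  →  {at(a,a), at(c,c), at(c,e), at(d,a), at(d,c), at(d,d), at(e,e), at(f,f), linked(c,a), linked(c,c), linked(d,d), linked(d,e), ready(d), ready(f)}
3. step(a,c)  →  {at(a,a), at(c,e), at(d,a), at(d,c), at(d,d), at(e,e), at(f,f), linked(a,c), linked(c,c), linked(d,d), linked(d,e), ready(a), ready(d), ready(f)}
4. step(e,d)  →  {at(a,a), at(c,e), at(d,a), at(d,c), at(e,e), at(f,f), linked(a,c), linked(c,c), linked(d,d), linked(e,d), ready(a), ready(d), ready(e), ready(f)}
5. tag(c,e)  →  {at(a,a), at(c,e), at(d,a), at(d,c), at(e,c), at(e,e), at(f,f), linked(a,c), linked(d,d), linked(e,c), linked(e,d), ready(a), ready(d), ready(f)}
optimal plan length = 5; 5 > 1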